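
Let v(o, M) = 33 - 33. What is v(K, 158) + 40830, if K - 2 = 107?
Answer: 40830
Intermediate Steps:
K = 109 (K = 2 + 107 = 109)
v(o, M) = 0
v(K, 158) + 40830 = 0 + 40830 = 40830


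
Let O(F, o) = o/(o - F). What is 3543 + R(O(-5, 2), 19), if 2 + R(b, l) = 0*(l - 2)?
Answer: 3541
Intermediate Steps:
R(b, l) = -2 (R(b, l) = -2 + 0*(l - 2) = -2 + 0*(-2 + l) = -2 + 0 = -2)
3543 + R(O(-5, 2), 19) = 3543 - 2 = 3541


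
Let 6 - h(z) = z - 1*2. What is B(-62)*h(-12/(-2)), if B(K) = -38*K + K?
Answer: 4588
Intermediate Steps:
B(K) = -37*K
h(z) = 8 - z (h(z) = 6 - (z - 1*2) = 6 - (z - 2) = 6 - (-2 + z) = 6 + (2 - z) = 8 - z)
B(-62)*h(-12/(-2)) = (-37*(-62))*(8 - (-12)/(-2)) = 2294*(8 - (-12)*(-1)/2) = 2294*(8 - 1*6) = 2294*(8 - 6) = 2294*2 = 4588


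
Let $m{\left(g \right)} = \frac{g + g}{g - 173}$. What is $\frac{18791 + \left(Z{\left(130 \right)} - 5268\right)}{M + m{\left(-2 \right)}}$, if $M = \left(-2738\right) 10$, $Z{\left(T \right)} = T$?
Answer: $- \frac{2389275}{4791496} \approx -0.49865$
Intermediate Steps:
$M = -27380$
$m{\left(g \right)} = \frac{2 g}{-173 + g}$
$\frac{18791 + \left(Z{\left(130 \right)} - 5268\right)}{M + m{\left(-2 \right)}} = \frac{18791 + \left(130 - 5268\right)}{-27380 + 2 \left(-2\right) \frac{1}{-173 - 2}} = \frac{18791 - 5138}{-27380 + 2 \left(-2\right) \frac{1}{-175}} = \frac{13653}{-27380 + 2 \left(-2\right) \left(- \frac{1}{175}\right)} = \frac{13653}{-27380 + \frac{4}{175}} = \frac{13653}{- \frac{4791496}{175}} = 13653 \left(- \frac{175}{4791496}\right) = - \frac{2389275}{4791496}$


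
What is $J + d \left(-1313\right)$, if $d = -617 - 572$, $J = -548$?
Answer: $1560609$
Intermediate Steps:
$d = -1189$ ($d = -617 - 572 = -1189$)
$J + d \left(-1313\right) = -548 - -1561157 = -548 + 1561157 = 1560609$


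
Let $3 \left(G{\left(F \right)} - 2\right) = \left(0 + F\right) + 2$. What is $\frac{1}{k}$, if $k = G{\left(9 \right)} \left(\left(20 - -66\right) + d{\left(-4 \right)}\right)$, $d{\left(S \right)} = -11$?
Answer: $\frac{1}{425} \approx 0.0023529$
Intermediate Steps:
$G{\left(F \right)} = \frac{8}{3} + \frac{F}{3}$ ($G{\left(F \right)} = 2 + \frac{\left(0 + F\right) + 2}{3} = 2 + \frac{F + 2}{3} = 2 + \frac{2 + F}{3} = 2 + \left(\frac{2}{3} + \frac{F}{3}\right) = \frac{8}{3} + \frac{F}{3}$)
$k = 425$ ($k = \left(\frac{8}{3} + \frac{1}{3} \cdot 9\right) \left(\left(20 - -66\right) - 11\right) = \left(\frac{8}{3} + 3\right) \left(\left(20 + 66\right) - 11\right) = \frac{17 \left(86 - 11\right)}{3} = \frac{17}{3} \cdot 75 = 425$)
$\frac{1}{k} = \frac{1}{425}$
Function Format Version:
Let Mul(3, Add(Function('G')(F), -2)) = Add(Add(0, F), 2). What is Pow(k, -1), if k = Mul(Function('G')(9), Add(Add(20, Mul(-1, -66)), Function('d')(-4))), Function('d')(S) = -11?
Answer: Rational(1, 425) ≈ 0.0023529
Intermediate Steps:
Function('G')(F) = Add(Rational(8, 3), Mul(Rational(1, 3), F)) (Function('G')(F) = Add(2, Mul(Rational(1, 3), Add(Add(0, F), 2))) = Add(2, Mul(Rational(1, 3), Add(F, 2))) = Add(2, Mul(Rational(1, 3), Add(2, F))) = Add(2, Add(Rational(2, 3), Mul(Rational(1, 3), F))) = Add(Rational(8, 3), Mul(Rational(1, 3), F)))
k = 425 (k = Mul(Add(Rational(8, 3), Mul(Rational(1, 3), 9)), Add(Add(20, Mul(-1, -66)), -11)) = Mul(Add(Rational(8, 3), 3), Add(Add(20, 66), -11)) = Mul(Rational(17, 3), Add(86, -11)) = Mul(Rational(17, 3), 75) = 425)
Pow(k, -1) = Pow(425, -1) = Rational(1, 425)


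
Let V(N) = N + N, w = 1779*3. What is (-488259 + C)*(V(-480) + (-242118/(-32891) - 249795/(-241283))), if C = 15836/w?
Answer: 937098748556190333287/2016887664741 ≈ 4.6463e+8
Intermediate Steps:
w = 5337
V(N) = 2*N
C = 15836/5337 ≈ 2.9672
(-488259 + C)*(V(-480) + (-242118/(-32891) - 249795/(-241283))) = (-488259 + 15836/5337)*(2*(-480) + (-242118/(-32891) - 249795/(-241283))) = -2605822447*(-960 + (-242118*(-1/32891) - 249795*(-1/241283)))/5337 = -2605822447*(-960 + (242118/32891 + 35685/34469))/5337 = -2605822447*(-960 + 9519280677/1133719879)/5337 = -2605822447/5337*(-1078851803163/1133719879) = 937098748556190333287/2016887664741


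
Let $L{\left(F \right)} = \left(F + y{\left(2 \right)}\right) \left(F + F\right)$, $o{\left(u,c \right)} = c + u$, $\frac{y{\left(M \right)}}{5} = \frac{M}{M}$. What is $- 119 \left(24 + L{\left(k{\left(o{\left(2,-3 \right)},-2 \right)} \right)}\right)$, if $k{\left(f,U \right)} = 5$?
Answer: $-14756$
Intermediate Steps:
$y{\left(M \right)} = 5$ ($y{\left(M \right)} = 5 \frac{M}{M} = 5 \cdot 1 = 5$)
$L{\left(F \right)} = 2 F \left(5 + F\right)$ ($L{\left(F \right)} = \left(F + 5\right) \left(F + F\right) = \left(5 + F\right) 2 F = 2 F \left(5 + F\right)$)
$- 119 \left(24 + L{\left(k{\left(o{\left(2,-3 \right)},-2 \right)} \right)}\right) = - 119 \left(24 + 2 \cdot 5 \left(5 + 5\right)\right) = - 119 \left(24 + 2 \cdot 5 \cdot 10\right) = - 119 \left(24 + 100\right) = \left(-119\right) 124 = -14756$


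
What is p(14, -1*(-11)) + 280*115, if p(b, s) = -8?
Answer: 32192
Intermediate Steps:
p(14, -1*(-11)) + 280*115 = -8 + 280*115 = -8 + 32200 = 32192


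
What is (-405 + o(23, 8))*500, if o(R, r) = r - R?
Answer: -210000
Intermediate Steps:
(-405 + o(23, 8))*500 = (-405 + (8 - 1*23))*500 = (-405 + (8 - 23))*500 = (-405 - 15)*500 = -420*500 = -210000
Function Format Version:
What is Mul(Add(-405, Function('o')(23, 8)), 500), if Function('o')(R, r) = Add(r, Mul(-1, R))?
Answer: -210000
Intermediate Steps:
Mul(Add(-405, Function('o')(23, 8)), 500) = Mul(Add(-405, Add(8, Mul(-1, 23))), 500) = Mul(Add(-405, Add(8, -23)), 500) = Mul(Add(-405, -15), 500) = Mul(-420, 500) = -210000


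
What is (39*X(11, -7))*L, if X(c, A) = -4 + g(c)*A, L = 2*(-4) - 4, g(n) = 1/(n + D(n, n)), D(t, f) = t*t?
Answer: 20865/11 ≈ 1896.8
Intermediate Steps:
D(t, f) = t²
g(n) = 1/(n + n²)
L = -12 (L = -8 - 4 = -12)
X(c, A) = -4 + A/(c*(1 + c)) (X(c, A) = -4 + (1/(c*(1 + c)))*A = -4 + A/(c*(1 + c)))
(39*X(11, -7))*L = (39*(-4 - 7/(11 + 11²)))*(-12) = (39*(-4 - 7/(11 + 121)))*(-12) = (39*(-4 - 7/132))*(-12) = (39*(-535/132))*(-12) = -6955/44*(-12) = 20865/11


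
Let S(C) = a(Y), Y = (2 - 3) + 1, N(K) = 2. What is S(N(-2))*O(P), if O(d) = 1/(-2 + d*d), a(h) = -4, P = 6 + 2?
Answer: -2/31 ≈ -0.064516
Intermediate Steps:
P = 8
Y = 0 (Y = -1 + 1 = 0)
S(C) = -4
O(d) = 1/(-2 + d²)
S(N(-2))*O(P) = -4/(-2 + 8²) = -4/(-2 + 64) = -4/62 = -4*1/62 = -2/31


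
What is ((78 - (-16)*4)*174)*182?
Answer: 4496856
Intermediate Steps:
((78 - (-16)*4)*174)*182 = ((78 - 1*(-64))*174)*182 = ((78 + 64)*174)*182 = (142*174)*182 = 24708*182 = 4496856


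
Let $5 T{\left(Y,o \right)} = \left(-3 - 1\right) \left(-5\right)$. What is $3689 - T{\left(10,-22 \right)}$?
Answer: $3685$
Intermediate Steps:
$T{\left(Y,o \right)} = 4$ ($T{\left(Y,o \right)} = \frac{\left(-3 - 1\right) \left(-5\right)}{5} = \frac{\left(-4\right) \left(-5\right)}{5} = \frac{1}{5} \cdot 20 = 4$)
$3689 - T{\left(10,-22 \right)} = 3689 - 4 = 3685$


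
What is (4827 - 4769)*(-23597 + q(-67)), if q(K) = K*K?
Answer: -1108264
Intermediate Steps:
q(K) = K**2
(4827 - 4769)*(-23597 + q(-67)) = (4827 - 4769)*(-23597 + (-67)**2) = 58*(-23597 + 4489) = 58*(-19108) = -1108264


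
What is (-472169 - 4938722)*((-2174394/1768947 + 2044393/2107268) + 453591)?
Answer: -3049624055754076811035455/1242548468932 ≈ -2.4543e+12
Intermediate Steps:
(-472169 - 4938722)*((-2174394/1768947 + 2044393/2107268) + 453591) = -5410891*((-2174394*1/1768947 + 2044393*(1/2107268)) + 453591) = -5410891*((-724798/589649 + 2044393/2107268) + 453591) = -5410891*(-321869343807/1242548468932 + 453591) = -5410891*563608480701991005/1242548468932 = -3049624055754076811035455/1242548468932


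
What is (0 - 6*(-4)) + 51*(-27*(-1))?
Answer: 1401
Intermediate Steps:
(0 - 6*(-4)) + 51*(-27*(-1)) = (0 + 24) + 51*27 = 24 + 1377 = 1401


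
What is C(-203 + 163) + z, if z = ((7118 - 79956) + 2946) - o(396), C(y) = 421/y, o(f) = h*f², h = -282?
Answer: 1766088379/40 ≈ 4.4152e+7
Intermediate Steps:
o(f) = -282*f²
z = 44152220 (z = ((7118 - 79956) + 2946) - (-282)*396² = (-72838 + 2946) - (-282)*156816 = -69892 - 1*(-44222112) = -69892 + 44222112 = 44152220)
C(-203 + 163) + z = 421/(-203 + 163) + 44152220 = 421/(-40) + 44152220 = 421*(-1/40) + 44152220 = -421/40 + 44152220 = 1766088379/40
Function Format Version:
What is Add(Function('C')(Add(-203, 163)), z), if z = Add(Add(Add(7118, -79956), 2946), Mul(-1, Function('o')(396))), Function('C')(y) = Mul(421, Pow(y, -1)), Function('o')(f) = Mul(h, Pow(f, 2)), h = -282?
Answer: Rational(1766088379, 40) ≈ 4.4152e+7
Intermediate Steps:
Function('o')(f) = Mul(-282, Pow(f, 2))
z = 44152220 (z = Add(Add(Add(7118, -79956), 2946), Mul(-1, Mul(-282, Pow(396, 2)))) = Add(Add(-72838, 2946), Mul(-1, Mul(-282, 156816))) = Add(-69892, Mul(-1, -44222112)) = Add(-69892, 44222112) = 44152220)
Add(Function('C')(Add(-203, 163)), z) = Add(Mul(421, Pow(Add(-203, 163), -1)), 44152220) = Add(Mul(421, Pow(-40, -1)), 44152220) = Add(Mul(421, Rational(-1, 40)), 44152220) = Add(Rational(-421, 40), 44152220) = Rational(1766088379, 40)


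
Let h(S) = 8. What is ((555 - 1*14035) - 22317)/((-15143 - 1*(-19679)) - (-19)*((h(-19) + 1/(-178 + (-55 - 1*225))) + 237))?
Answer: -16395026/4209459 ≈ -3.8948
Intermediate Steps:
((555 - 1*14035) - 22317)/((-15143 - 1*(-19679)) - (-19)*((h(-19) + 1/(-178 + (-55 - 1*225))) + 237)) = ((555 - 1*14035) - 22317)/((-15143 - 1*(-19679)) - (-19)*((8 + 1/(-178 + (-55 - 1*225))) + 237)) = ((555 - 14035) - 22317)/((-15143 + 19679) - (-19)*((8 + 1/(-178 + (-55 - 225))) + 237)) = (-13480 - 22317)/(4536 - (-19)*((8 + 1/(-178 - 280)) + 237)) = -35797/(4536 - (-19)*((8 + 1/(-458)) + 237)) = -35797/(4536 - (-19)*((8 - 1/458) + 237)) = -35797/(4536 - (-19)*(3663/458 + 237)) = -35797/(4536 - (-19)*112209/458) = -35797/(4536 - 1*(-2131971/458)) = -35797/(4536 + 2131971/458) = -35797/4209459/458 = -35797*458/4209459 = -16395026/4209459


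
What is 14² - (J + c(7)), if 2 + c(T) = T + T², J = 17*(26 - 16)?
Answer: -28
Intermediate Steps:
J = 170 (J = 17*10 = 170)
c(T) = -2 + T + T² (c(T) = -2 + (T + T²) = -2 + T + T²)
14² - (J + c(7)) = 14² - (170 + (-2 + 7 + 7²)) = 196 - (170 + (-2 + 7 + 49)) = 196 - (170 + 54) = 196 - 1*224 = 196 - 224 = -28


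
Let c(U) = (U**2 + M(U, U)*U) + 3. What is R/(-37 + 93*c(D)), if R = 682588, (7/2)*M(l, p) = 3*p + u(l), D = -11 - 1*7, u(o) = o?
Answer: 2389058/226837 ≈ 10.532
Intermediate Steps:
D = -18 (D = -11 - 7 = -18)
M(l, p) = 2*l/7 + 6*p/7 (M(l, p) = 2*(3*p + l)/7 = 2*(l + 3*p)/7 = 2*l/7 + 6*p/7)
c(U) = 3 + 15*U**2/7 (c(U) = (U**2 + (2*U/7 + 6*U/7)*U) + 3 = (U**2 + (8*U/7)*U) + 3 = (U**2 + 8*U**2/7) + 3 = 15*U**2/7 + 3 = 3 + 15*U**2/7)
R/(-37 + 93*c(D)) = 682588/(-37 + 93*(3 + (15/7)*(-18)**2)) = 682588/(-37 + 93*(3 + (15/7)*324)) = 682588/(-37 + 93*(3 + 4860/7)) = 682588/(-37 + 93*(4881/7)) = 682588/(-37 + 453933/7) = 682588/(453674/7) = 682588*(7/453674) = 2389058/226837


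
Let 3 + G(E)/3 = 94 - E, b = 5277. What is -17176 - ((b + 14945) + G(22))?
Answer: -37605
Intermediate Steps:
G(E) = 273 - 3*E (G(E) = -9 + 3*(94 - E) = -9 + (282 - 3*E) = 273 - 3*E)
-17176 - ((b + 14945) + G(22)) = -17176 - ((5277 + 14945) + (273 - 3*22)) = -17176 - (20222 + (273 - 66)) = -17176 - (20222 + 207) = -17176 - 1*20429 = -17176 - 20429 = -37605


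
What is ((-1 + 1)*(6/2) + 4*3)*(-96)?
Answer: -1152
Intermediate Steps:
((-1 + 1)*(6/2) + 4*3)*(-96) = (0*(6*(½)) + 12)*(-96) = (0*3 + 12)*(-96) = (0 + 12)*(-96) = 12*(-96) = -1152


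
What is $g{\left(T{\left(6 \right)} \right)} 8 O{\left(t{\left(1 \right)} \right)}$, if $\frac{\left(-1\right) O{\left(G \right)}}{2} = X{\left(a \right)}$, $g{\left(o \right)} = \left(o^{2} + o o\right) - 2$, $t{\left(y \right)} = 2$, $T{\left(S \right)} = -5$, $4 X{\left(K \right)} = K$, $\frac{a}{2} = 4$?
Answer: $-1536$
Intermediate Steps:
$a = 8$ ($a = 2 \cdot 4 = 8$)
$X{\left(K \right)} = \frac{K}{4}$
$g{\left(o \right)} = -2 + 2 o^{2}$ ($g{\left(o \right)} = \left(o^{2} + o^{2}\right) - 2 = 2 o^{2} - 2 = -2 + 2 o^{2}$)
$O{\left(G \right)} = -4$ ($O{\left(G \right)} = - 2 \cdot \frac{1}{4} \cdot 8 = \left(-2\right) 2 = -4$)
$g{\left(T{\left(6 \right)} \right)} 8 O{\left(t{\left(1 \right)} \right)} = \left(-2 + 2 \left(-5\right)^{2}\right) 8 \left(-4\right) = \left(-2 + 2 \cdot 25\right) 8 \left(-4\right) = \left(-2 + 50\right) 8 \left(-4\right) = 48 \cdot 8 \left(-4\right) = 384 \left(-4\right) = -1536$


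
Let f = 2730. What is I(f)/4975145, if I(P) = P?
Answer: 78/142147 ≈ 0.00054873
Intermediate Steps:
I(f)/4975145 = 2730/4975145 = 2730*(1/4975145) = 78/142147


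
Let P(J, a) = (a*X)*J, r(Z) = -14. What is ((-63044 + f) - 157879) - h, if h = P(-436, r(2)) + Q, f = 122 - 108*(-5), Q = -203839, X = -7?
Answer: 26306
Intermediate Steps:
f = 662 (f = 122 + 540 = 662)
P(J, a) = -7*J*a (P(J, a) = (a*(-7))*J = (-7*a)*J = -7*J*a)
h = -246567 (h = -7*(-436)*(-14) - 203839 = -42728 - 203839 = -246567)
((-63044 + f) - 157879) - h = ((-63044 + 662) - 157879) - 1*(-246567) = (-62382 - 157879) + 246567 = -220261 + 246567 = 26306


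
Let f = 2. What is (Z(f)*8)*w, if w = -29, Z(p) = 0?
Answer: 0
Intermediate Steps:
(Z(f)*8)*w = (0*8)*(-29) = 0*(-29) = 0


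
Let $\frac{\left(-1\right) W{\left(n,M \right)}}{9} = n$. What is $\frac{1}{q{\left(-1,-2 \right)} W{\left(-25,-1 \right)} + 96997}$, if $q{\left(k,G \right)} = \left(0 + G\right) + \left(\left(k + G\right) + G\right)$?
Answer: $\frac{1}{95422} \approx 1.048 \cdot 10^{-5}$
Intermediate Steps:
$W{\left(n,M \right)} = - 9 n$
$q{\left(k,G \right)} = k + 3 G$ ($q{\left(k,G \right)} = G + \left(\left(G + k\right) + G\right) = G + \left(k + 2 G\right) = k + 3 G$)
$\frac{1}{q{\left(-1,-2 \right)} W{\left(-25,-1 \right)} + 96997} = \frac{1}{\left(-1 + 3 \left(-2\right)\right) \left(\left(-9\right) \left(-25\right)\right) + 96997} = \frac{1}{\left(-1 - 6\right) 225 + 96997} = \frac{1}{\left(-7\right) 225 + 96997} = \frac{1}{-1575 + 96997} = \frac{1}{95422}$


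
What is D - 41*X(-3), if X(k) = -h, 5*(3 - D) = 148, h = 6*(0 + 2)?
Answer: 2327/5 ≈ 465.40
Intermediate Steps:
h = 12 (h = 6*2 = 12)
D = -133/5 (D = 3 - ⅕*148 = 3 - 148/5 = -133/5 ≈ -26.600)
X(k) = -12 (X(k) = -1*12 = -12)
D - 41*X(-3) = -133/5 - 41*(-12) = -133/5 + 492 = 2327/5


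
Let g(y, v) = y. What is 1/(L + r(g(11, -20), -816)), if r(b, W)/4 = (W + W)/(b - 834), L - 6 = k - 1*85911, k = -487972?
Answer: -823/472294243 ≈ -1.7426e-6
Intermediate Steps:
L = -573877 (L = 6 + (-487972 - 1*85911) = 6 + (-487972 - 85911) = 6 - 573883 = -573877)
r(b, W) = 8*W/(-834 + b) (r(b, W) = 4*((W + W)/(b - 834)) = 4*((2*W)/(-834 + b)) = 4*(2*W/(-834 + b)) = 8*W/(-834 + b))
1/(L + r(g(11, -20), -816)) = 1/(-573877 + 8*(-816)/(-834 + 11)) = 1/(-573877 + 8*(-816)/(-823)) = 1/(-573877 + 8*(-816)*(-1/823)) = 1/(-573877 + 6528/823) = 1/(-472294243/823) = -823/472294243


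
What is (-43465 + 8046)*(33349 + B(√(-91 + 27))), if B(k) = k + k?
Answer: -1181188231 - 566704*I ≈ -1.1812e+9 - 5.667e+5*I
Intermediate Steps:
B(k) = 2*k
(-43465 + 8046)*(33349 + B(√(-91 + 27))) = (-43465 + 8046)*(33349 + 2*√(-91 + 27)) = -35419*(33349 + 2*√(-64)) = -35419*(33349 + 2*(8*I)) = -35419*(33349 + 16*I) = -1181188231 - 566704*I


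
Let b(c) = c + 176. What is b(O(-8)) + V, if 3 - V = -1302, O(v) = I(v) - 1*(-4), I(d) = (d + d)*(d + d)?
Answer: 1741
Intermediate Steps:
I(d) = 4*d² (I(d) = (2*d)*(2*d) = 4*d²)
O(v) = 4 + 4*v² (O(v) = 4*v² - 1*(-4) = 4*v² + 4 = 4 + 4*v²)
V = 1305 (V = 3 - 1*(-1302) = 3 + 1302 = 1305)
b(c) = 176 + c
b(O(-8)) + V = (176 + (4 + 4*(-8)²)) + 1305 = (176 + (4 + 4*64)) + 1305 = (176 + (4 + 256)) + 1305 = (176 + 260) + 1305 = 436 + 1305 = 1741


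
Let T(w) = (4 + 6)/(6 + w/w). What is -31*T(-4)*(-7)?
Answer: 310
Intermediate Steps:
T(w) = 10/7 (T(w) = 10/(6 + 1) = 10/7)
-31*T(-4)*(-7) = -31*10/7*(-7) = -310/7*(-7) = 310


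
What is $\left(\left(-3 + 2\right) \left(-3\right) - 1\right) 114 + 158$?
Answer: $386$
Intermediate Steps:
$\left(\left(-3 + 2\right) \left(-3\right) - 1\right) 114 + 158 = \left(\left(-1\right) \left(-3\right) - 1\right) 114 + 158 = \left(3 - 1\right) 114 + 158 = 2 \cdot 114 + 158 = 228 + 158 = 386$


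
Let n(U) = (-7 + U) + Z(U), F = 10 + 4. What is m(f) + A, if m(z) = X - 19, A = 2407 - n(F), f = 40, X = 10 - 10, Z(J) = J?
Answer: 2367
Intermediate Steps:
X = 0
F = 14
n(U) = -7 + 2*U (n(U) = (-7 + U) + U = -7 + 2*U)
A = 2386 (A = 2407 - (-7 + 2*14) = 2407 - (-7 + 28) = 2407 - 1*21 = 2407 - 21 = 2386)
m(z) = -19 (m(z) = 0 - 19 = -19)
m(f) + A = -19 + 2386 = 2367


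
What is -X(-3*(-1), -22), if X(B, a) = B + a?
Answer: 19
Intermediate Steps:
-X(-3*(-1), -22) = -(-3*(-1) - 22) = -(3 - 22) = -1*(-19) = 19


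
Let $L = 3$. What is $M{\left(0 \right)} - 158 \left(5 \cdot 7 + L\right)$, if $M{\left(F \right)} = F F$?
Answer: $-6004$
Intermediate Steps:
$M{\left(F \right)} = F^{2}$
$M{\left(0 \right)} - 158 \left(5 \cdot 7 + L\right) = 0^{2} - 158 \left(5 \cdot 7 + 3\right) = 0 - 158 \left(35 + 3\right) = 0 - 6004 = -6004$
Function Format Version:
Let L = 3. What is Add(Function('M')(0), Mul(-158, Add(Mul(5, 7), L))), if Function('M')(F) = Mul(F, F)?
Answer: -6004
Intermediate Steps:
Function('M')(F) = Pow(F, 2)
Add(Function('M')(0), Mul(-158, Add(Mul(5, 7), L))) = Add(Pow(0, 2), Mul(-158, Add(Mul(5, 7), 3))) = Add(0, Mul(-158, Add(35, 3))) = Add(0, Mul(-158, 38)) = Add(0, -6004) = -6004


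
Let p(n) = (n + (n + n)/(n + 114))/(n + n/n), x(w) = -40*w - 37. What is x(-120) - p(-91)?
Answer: 1971427/414 ≈ 4761.9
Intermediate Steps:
x(w) = -37 - 40*w
p(n) = (n + 2*n/(114 + n))/(1 + n) (p(n) = (n + (2*n)/(114 + n))/(n + 1) = (n + 2*n/(114 + n))/(1 + n))
x(-120) - p(-91) = (-37 - 40*(-120)) - (-91)*(116 - 91)/(114 + (-91)**2 + 115*(-91)) = (-37 + 4800) - (-91)*25/(114 + 8281 - 10465) = 4763 - (-91)*25/(-2070) = 4763 - (-91)*(-1)*25/2070 = 4763 - 1*455/414 = 4763 - 455/414 = 1971427/414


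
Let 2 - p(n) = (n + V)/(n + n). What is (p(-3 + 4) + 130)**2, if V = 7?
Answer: 16384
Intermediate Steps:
p(n) = 2 - (7 + n)/(2*n) (p(n) = 2 - (n + 7)/(n + n) = 2 - (7 + n)/(2*n))
(p(-3 + 4) + 130)**2 = ((-7 + 3*(-3 + 4))/(2*(-3 + 4)) + 130)**2 = ((1/2)*(-7 + 3*1)/1 + 130)**2 = ((1/2)*1*(-7 + 3) + 130)**2 = ((1/2)*1*(-4) + 130)**2 = (-2 + 130)**2 = 128**2 = 16384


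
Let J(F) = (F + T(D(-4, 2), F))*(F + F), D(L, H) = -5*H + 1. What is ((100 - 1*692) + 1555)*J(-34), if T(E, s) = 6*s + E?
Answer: 16174548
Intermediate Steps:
D(L, H) = 1 - 5*H
T(E, s) = E + 6*s
J(F) = 2*F*(-9 + 7*F) (J(F) = (F + ((1 - 5*2) + 6*F))*(F + F) = (F + ((1 - 10) + 6*F))*(2*F) = (F + (-9 + 6*F))*(2*F) = (-9 + 7*F)*(2*F) = 2*F*(-9 + 7*F))
((100 - 1*692) + 1555)*J(-34) = ((100 - 1*692) + 1555)*(2*(-34)*(-9 + 7*(-34))) = ((100 - 692) + 1555)*(2*(-34)*(-9 - 238)) = (-592 + 1555)*(2*(-34)*(-247)) = 963*16796 = 16174548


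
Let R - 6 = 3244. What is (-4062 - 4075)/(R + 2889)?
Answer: -8137/6139 ≈ -1.3255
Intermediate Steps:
R = 3250 (R = 6 + 3244 = 3250)
(-4062 - 4075)/(R + 2889) = (-4062 - 4075)/(3250 + 2889) = -8137/6139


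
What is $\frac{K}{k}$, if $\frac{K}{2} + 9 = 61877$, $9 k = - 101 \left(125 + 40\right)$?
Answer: $- \frac{371208}{5555} \approx -66.824$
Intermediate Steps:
$k = - \frac{5555}{3}$ ($k = \frac{\left(-101\right) \left(125 + 40\right)}{9} = \frac{\left(-101\right) 165}{9} = \frac{1}{9} \left(-16665\right) = - \frac{5555}{3} \approx -1851.7$)
$K = 123736$ ($K = -18 + 2 \cdot 61877 = -18 + 123754 = 123736$)
$\frac{K}{k} = \frac{123736}{- \frac{5555}{3}} = 123736 \left(- \frac{3}{5555}\right) = - \frac{371208}{5555}$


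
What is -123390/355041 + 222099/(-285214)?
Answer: -12671867391/11251407086 ≈ -1.1262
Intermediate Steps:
-123390/355041 + 222099/(-285214) = -123390*1/355041 + 222099*(-1/285214) = -13710/39449 - 222099/285214 = -12671867391/11251407086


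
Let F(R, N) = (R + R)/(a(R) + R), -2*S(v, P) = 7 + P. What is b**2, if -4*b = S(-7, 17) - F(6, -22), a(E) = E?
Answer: 169/16 ≈ 10.563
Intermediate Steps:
S(v, P) = -7/2 - P/2 (S(v, P) = -(7 + P)/2 = -7/2 - P/2)
F(R, N) = 1 (F(R, N) = (R + R)/(R + R) = (2*R)/((2*R)) = (2*R)*(1/(2*R)) = 1)
b = 13/4 (b = -((-7/2 - 1/2*17) - 1*1)/4 = -((-7/2 - 17/2) - 1)/4 = -(-12 - 1)/4 = -1/4*(-13) = 13/4 ≈ 3.2500)
b**2 = (13/4)**2 = 169/16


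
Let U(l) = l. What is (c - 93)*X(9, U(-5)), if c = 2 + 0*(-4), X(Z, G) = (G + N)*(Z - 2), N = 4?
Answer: 637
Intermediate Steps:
X(Z, G) = (-2 + Z)*(4 + G) (X(Z, G) = (G + 4)*(Z - 2) = (4 + G)*(-2 + Z) = (-2 + Z)*(4 + G))
c = 2 (c = 2 + 0 = 2)
(c - 93)*X(9, U(-5)) = (2 - 93)*(-8 - 2*(-5) + 4*9 - 5*9) = -91*(-8 + 10 + 36 - 45) = -91*(-7) = 637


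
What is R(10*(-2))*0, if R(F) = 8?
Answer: 0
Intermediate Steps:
R(10*(-2))*0 = 8*0 = 0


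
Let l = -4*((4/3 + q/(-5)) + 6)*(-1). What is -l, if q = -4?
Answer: -488/15 ≈ -32.533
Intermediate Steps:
l = 488/15 (l = -4*((4/3 - 4/(-5)) + 6)*(-1) = -4*((4*(⅓) - 4*(-⅕)) + 6)*(-1) = -4*((4/3 + ⅘) + 6)*(-1) = -4*(32/15 + 6)*(-1) = -4*122/15*(-1) = -488/15*(-1) = 488/15 ≈ 32.533)
-l = -1*488/15 = -488/15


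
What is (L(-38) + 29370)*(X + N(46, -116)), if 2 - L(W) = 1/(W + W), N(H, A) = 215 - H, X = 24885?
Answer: 27963683871/38 ≈ 7.3589e+8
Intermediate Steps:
L(W) = 2 - 1/(2*W) (L(W) = 2 - 1/(W + W) = 2 - 1/(2*W))
(L(-38) + 29370)*(X + N(46, -116)) = ((2 - ½/(-38)) + 29370)*(24885 + (215 - 1*46)) = ((2 - ½*(-1/38)) + 29370)*(24885 + (215 - 46)) = ((2 + 1/76) + 29370)*(24885 + 169) = (153/76 + 29370)*25054 = (2232273/76)*25054 = 27963683871/38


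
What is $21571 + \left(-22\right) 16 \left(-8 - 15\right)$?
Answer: $29667$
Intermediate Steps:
$21571 + \left(-22\right) 16 \left(-8 - 15\right) = 21571 - -8096 = 21571 + 8096 = 29667$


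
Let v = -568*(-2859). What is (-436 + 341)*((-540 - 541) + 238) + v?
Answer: 1703997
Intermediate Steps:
v = 1623912
(-436 + 341)*((-540 - 541) + 238) + v = (-436 + 341)*((-540 - 541) + 238) + 1623912 = -95*(-1081 + 238) + 1623912 = -95*(-843) + 1623912 = 80085 + 1623912 = 1703997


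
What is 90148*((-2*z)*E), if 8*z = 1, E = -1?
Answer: 22537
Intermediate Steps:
z = 1/8 (z = (1/8)*1 = 1/8 ≈ 0.12500)
90148*((-2*z)*E) = 90148*(-2*1/8*(-1)) = 90148*(-1/4*(-1)) = 90148*(1/4) = 22537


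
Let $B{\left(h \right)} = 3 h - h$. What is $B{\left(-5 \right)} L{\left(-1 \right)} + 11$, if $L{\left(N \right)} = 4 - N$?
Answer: $-39$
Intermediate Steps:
$B{\left(h \right)} = 2 h$
$B{\left(-5 \right)} L{\left(-1 \right)} + 11 = 2 \left(-5\right) \left(4 - -1\right) + 11 = - 10 \left(4 + 1\right) + 11 = \left(-10\right) 5 + 11 = -50 + 11 = -39$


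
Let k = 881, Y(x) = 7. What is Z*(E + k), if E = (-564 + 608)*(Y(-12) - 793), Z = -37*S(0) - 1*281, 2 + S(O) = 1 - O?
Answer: 8223532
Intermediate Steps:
S(O) = -1 - O (S(O) = -2 + (1 - O) = -1 - O)
Z = -244 (Z = -37*(-1 - 1*0) - 1*281 = -37*(-1 + 0) - 281 = -37*(-1) - 281 = 37 - 281 = -244)
E = -34584 (E = (-564 + 608)*(7 - 793) = 44*(-786) = -34584)
Z*(E + k) = -244*(-34584 + 881) = -244*(-33703) = 8223532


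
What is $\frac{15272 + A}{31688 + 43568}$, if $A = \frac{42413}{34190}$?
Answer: $\frac{522192093}{2573002640} \approx 0.20295$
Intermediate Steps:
$A = \frac{42413}{34190}$ ($A = 42413 \cdot \frac{1}{34190} = \frac{42413}{34190} \approx 1.2405$)
$\frac{15272 + A}{31688 + 43568} = \frac{15272 + \frac{42413}{34190}}{31688 + 43568} = \frac{522192093}{34190 \cdot 75256} = \frac{522192093}{34190} \cdot \frac{1}{75256} = \frac{522192093}{2573002640}$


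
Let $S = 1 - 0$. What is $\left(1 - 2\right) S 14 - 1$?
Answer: $-15$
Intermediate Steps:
$S = 1$ ($S = 1 + 0 = 1$)
$\left(1 - 2\right) S 14 - 1 = \left(1 - 2\right) 1 \cdot 14 - 1 = \left(-1\right) 1 \cdot 14 - 1 = \left(-1\right) 14 - 1 = -14 - 1 = -15$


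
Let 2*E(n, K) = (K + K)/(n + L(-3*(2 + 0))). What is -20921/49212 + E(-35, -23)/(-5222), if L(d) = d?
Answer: -2240179909/5268193812 ≈ -0.42523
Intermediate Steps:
E(n, K) = K/(-6 + n) (E(n, K) = ((K + K)/(n - 3*(2 + 0)))/2 = ((2*K)/(n - 3*2))/2 = ((2*K)/(n - 6))/2 = ((2*K)/(-6 + n))/2 = (2*K/(-6 + n))/2 = K/(-6 + n))
-20921/49212 + E(-35, -23)/(-5222) = -20921/49212 - 23/(-6 - 35)/(-5222) = -20921*1/49212 - 23/(-41)*(-1/5222) = -20921/49212 - 23*(-1/41)*(-1/5222) = -20921/49212 + (23/41)*(-1/5222) = -20921/49212 - 23/214102 = -2240179909/5268193812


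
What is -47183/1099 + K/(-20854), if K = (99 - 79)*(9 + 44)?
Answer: -492559611/11459273 ≈ -42.984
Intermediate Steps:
K = 1060 (K = 20*53 = 1060)
-47183/1099 + K/(-20854) = -47183/1099 + 1060/(-20854) = -47183*1/1099 + 1060*(-1/20854) = -47183/1099 - 530/10427 = -492559611/11459273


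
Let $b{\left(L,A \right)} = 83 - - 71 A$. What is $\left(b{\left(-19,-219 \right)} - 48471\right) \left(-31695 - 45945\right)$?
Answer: $4964068680$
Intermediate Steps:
$b{\left(L,A \right)} = 83 + 71 A$
$\left(b{\left(-19,-219 \right)} - 48471\right) \left(-31695 - 45945\right) = \left(\left(83 + 71 \left(-219\right)\right) - 48471\right) \left(-31695 - 45945\right) = \left(\left(83 - 15549\right) - 48471\right) \left(-77640\right) = \left(-15466 - 48471\right) \left(-77640\right) = \left(-63937\right) \left(-77640\right) = 4964068680$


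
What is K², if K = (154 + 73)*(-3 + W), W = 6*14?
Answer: 338081769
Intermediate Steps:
W = 84
K = 18387 (K = (154 + 73)*(-3 + 84) = 227*81 = 18387)
K² = 18387² = 338081769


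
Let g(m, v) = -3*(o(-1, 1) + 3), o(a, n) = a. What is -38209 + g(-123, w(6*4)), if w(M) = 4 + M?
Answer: -38215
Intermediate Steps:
g(m, v) = -6 (g(m, v) = -3*(-1 + 3) = -3*2 = -6)
-38209 + g(-123, w(6*4)) = -38209 - 6 = -38215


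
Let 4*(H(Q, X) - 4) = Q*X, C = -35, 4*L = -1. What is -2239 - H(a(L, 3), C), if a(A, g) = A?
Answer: -35923/16 ≈ -2245.2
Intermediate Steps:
L = -¼ (L = (¼)*(-1) = -¼ ≈ -0.25000)
H(Q, X) = 4 + Q*X/4 (H(Q, X) = 4 + (Q*X)/4 = 4 + Q*X/4)
-2239 - H(a(L, 3), C) = -2239 - (4 + (¼)*(-¼)*(-35)) = -2239 - (4 + 35/16) = -2239 - 1*99/16 = -2239 - 99/16 = -35923/16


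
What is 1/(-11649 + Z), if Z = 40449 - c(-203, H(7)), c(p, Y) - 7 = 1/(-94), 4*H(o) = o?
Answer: 94/2706543 ≈ 3.4731e-5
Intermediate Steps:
H(o) = o/4
c(p, Y) = 657/94 (c(p, Y) = 7 + 1/(-94) = 7 - 1/94 = 657/94)
Z = 3801549/94 (Z = 40449 - 1*657/94 = 40449 - 657/94 = 3801549/94 ≈ 40442.)
1/(-11649 + Z) = 1/(-11649 + 3801549/94) = 1/(2706543/94) = 94/2706543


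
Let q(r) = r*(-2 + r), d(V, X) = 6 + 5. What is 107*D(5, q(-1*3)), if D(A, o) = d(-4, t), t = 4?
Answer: 1177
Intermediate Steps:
d(V, X) = 11
D(A, o) = 11
107*D(5, q(-1*3)) = 107*11 = 1177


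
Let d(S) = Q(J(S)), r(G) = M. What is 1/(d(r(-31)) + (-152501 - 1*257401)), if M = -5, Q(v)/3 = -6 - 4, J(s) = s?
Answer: -1/409932 ≈ -2.4394e-6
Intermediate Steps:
Q(v) = -30 (Q(v) = 3*(-6 - 4) = 3*(-10) = -30)
r(G) = -5
d(S) = -30
1/(d(r(-31)) + (-152501 - 1*257401)) = 1/(-30 + (-152501 - 1*257401)) = 1/(-30 + (-152501 - 257401)) = 1/(-30 - 409902) = 1/(-409932) = -1/409932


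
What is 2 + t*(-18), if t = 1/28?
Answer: 19/14 ≈ 1.3571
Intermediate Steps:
t = 1/28 ≈ 0.035714
2 + t*(-18) = 2 + (1/28)*(-18) = 2 - 9/14 = 19/14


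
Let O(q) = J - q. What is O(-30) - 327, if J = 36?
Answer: -261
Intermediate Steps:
O(q) = 36 - q
O(-30) - 327 = (36 - 1*(-30)) - 327 = (36 + 30) - 327 = 66 - 327 = -261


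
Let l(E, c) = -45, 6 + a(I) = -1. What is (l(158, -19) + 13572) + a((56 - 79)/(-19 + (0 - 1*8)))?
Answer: 13520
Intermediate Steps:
a(I) = -7 (a(I) = -6 - 1 = -7)
(l(158, -19) + 13572) + a((56 - 79)/(-19 + (0 - 1*8))) = (-45 + 13572) - 7 = 13527 - 7 = 13520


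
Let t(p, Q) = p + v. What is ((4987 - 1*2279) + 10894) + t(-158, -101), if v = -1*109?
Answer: 13335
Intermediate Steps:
v = -109
t(p, Q) = -109 + p (t(p, Q) = p - 109 = -109 + p)
((4987 - 1*2279) + 10894) + t(-158, -101) = ((4987 - 1*2279) + 10894) + (-109 - 158) = ((4987 - 2279) + 10894) - 267 = (2708 + 10894) - 267 = 13602 - 267 = 13335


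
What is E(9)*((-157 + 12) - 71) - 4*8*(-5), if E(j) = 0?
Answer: 160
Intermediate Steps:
E(9)*((-157 + 12) - 71) - 4*8*(-5) = 0*((-157 + 12) - 71) - 4*8*(-5) = 0*(-145 - 71) - 32*(-5) = 0*(-216) + 160 = 0 + 160 = 160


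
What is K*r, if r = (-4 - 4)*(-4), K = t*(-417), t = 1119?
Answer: -14931936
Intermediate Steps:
K = -466623 (K = 1119*(-417) = -466623)
r = 32 (r = -8*(-4) = 32)
K*r = -466623*32 = -14931936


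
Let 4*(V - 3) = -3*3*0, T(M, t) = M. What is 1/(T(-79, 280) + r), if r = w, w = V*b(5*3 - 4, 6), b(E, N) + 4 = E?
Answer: -1/58 ≈ -0.017241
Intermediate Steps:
b(E, N) = -4 + E
V = 3 (V = 3 + (-3*3*0)/4 = 3 + (-9*0)/4 = 3 + (1/4)*0 = 3 + 0 = 3)
w = 21 (w = 3*(-4 + (5*3 - 4)) = 3*(-4 + (15 - 4)) = 3*(-4 + 11) = 3*7 = 21)
r = 21
1/(T(-79, 280) + r) = 1/(-79 + 21) = 1/(-58) = -1/58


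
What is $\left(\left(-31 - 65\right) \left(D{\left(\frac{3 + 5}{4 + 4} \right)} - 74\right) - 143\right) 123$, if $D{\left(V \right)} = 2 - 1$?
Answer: $844395$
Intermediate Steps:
$D{\left(V \right)} = 1$ ($D{\left(V \right)} = 2 - 1 = 1$)
$\left(\left(-31 - 65\right) \left(D{\left(\frac{3 + 5}{4 + 4} \right)} - 74\right) - 143\right) 123 = \left(\left(-31 - 65\right) \left(1 - 74\right) - 143\right) 123 = \left(\left(-96\right) \left(-73\right) - 143\right) 123 = \left(7008 - 143\right) 123 = 6865 \cdot 123 = 844395$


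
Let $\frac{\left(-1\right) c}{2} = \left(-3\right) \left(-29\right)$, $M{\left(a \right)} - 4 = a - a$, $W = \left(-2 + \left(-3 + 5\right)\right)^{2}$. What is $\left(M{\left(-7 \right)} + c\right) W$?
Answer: $0$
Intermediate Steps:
$W = 0$ ($W = \left(-2 + 2\right)^{2} = 0^{2} = 0$)
$M{\left(a \right)} = 4$ ($M{\left(a \right)} = 4 + \left(a - a\right) = 4 + 0 = 4$)
$c = -174$ ($c = - 2 \left(\left(-3\right) \left(-29\right)\right) = \left(-2\right) 87 = -174$)
$\left(M{\left(-7 \right)} + c\right) W = \left(4 - 174\right) 0 = \left(-170\right) 0 = 0$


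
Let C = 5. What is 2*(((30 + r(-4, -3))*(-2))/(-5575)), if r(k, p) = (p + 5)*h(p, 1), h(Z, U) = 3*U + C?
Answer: 184/5575 ≈ 0.033004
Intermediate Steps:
h(Z, U) = 5 + 3*U (h(Z, U) = 3*U + 5 = 5 + 3*U)
r(k, p) = 40 + 8*p (r(k, p) = (p + 5)*(5 + 3*1) = (5 + p)*(5 + 3) = (5 + p)*8 = 40 + 8*p)
2*(((30 + r(-4, -3))*(-2))/(-5575)) = 2*(((30 + (40 + 8*(-3)))*(-2))/(-5575)) = 2*(((30 + (40 - 24))*(-2))*(-1/5575)) = 2*(((30 + 16)*(-2))*(-1/5575)) = 2*((46*(-2))*(-1/5575)) = 2*(-92*(-1/5575)) = 2*(92/5575) = 184/5575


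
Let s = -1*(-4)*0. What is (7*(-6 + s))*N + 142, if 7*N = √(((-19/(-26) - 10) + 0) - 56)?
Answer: 142 - 3*I*√44122/13 ≈ 142.0 - 48.474*I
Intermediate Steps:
s = 0 (s = 4*0 = 0)
N = I*√44122/182 (N = √(((-19/(-26) - 10) + 0) - 56)/7 = √(((-19*(-1/26) - 10) + 0) - 56)/7 = √(((19/26 - 10) + 0) - 56)/7 = √((-241/26 + 0) - 56)/7 = √(-241/26 - 56)/7 = √(-1697/26)/7 = (I*√44122/26)/7 = I*√44122/182 ≈ 1.1541*I)
(7*(-6 + s))*N + 142 = (7*(-6 + 0))*(I*√44122/182) + 142 = (7*(-6))*(I*√44122/182) + 142 = -3*I*√44122/13 + 142 = 142 - 3*I*√44122/13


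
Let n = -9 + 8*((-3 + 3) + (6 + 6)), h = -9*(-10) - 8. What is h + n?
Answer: 169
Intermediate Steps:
h = 82 (h = 90 - 8 = 82)
n = 87 (n = -9 + 8*(0 + 12) = -9 + 8*12 = -9 + 96 = 87)
h + n = 82 + 87 = 169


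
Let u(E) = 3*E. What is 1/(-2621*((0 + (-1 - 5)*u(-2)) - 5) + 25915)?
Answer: -1/55336 ≈ -1.8071e-5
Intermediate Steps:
1/(-2621*((0 + (-1 - 5)*u(-2)) - 5) + 25915) = 1/(-2621*((0 + (-1 - 5)*(3*(-2))) - 5) + 25915) = 1/(-2621*((0 - 6*(-6)) - 5) + 25915) = 1/(-2621*((0 + 36) - 5) + 25915) = 1/(-2621*(36 - 5) + 25915) = 1/(-2621*31 + 25915) = 1/(-81251 + 25915) = 1/(-55336) = -1/55336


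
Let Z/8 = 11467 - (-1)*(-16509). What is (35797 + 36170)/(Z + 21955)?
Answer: -23989/6127 ≈ -3.9153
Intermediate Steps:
Z = -40336 (Z = 8*(11467 - (-1)*(-16509)) = 8*(11467 - 1*16509) = 8*(11467 - 16509) = 8*(-5042) = -40336)
(35797 + 36170)/(Z + 21955) = (35797 + 36170)/(-40336 + 21955) = 71967/(-18381) = 71967*(-1/18381) = -23989/6127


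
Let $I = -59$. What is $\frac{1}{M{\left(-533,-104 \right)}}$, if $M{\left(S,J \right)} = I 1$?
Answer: $- \frac{1}{59} \approx -0.016949$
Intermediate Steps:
$M{\left(S,J \right)} = -59$ ($M{\left(S,J \right)} = \left(-59\right) 1 = -59$)
$\frac{1}{M{\left(-533,-104 \right)}} = \frac{1}{-59} = - \frac{1}{59}$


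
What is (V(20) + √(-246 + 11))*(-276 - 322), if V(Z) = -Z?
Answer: 11960 - 598*I*√235 ≈ 11960.0 - 9167.2*I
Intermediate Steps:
(V(20) + √(-246 + 11))*(-276 - 322) = (-1*20 + √(-246 + 11))*(-276 - 322) = (-20 + √(-235))*(-598) = (-20 + I*√235)*(-598) = 11960 - 598*I*√235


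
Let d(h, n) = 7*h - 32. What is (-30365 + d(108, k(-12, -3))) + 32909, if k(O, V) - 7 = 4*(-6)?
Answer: 3268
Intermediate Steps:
k(O, V) = -17 (k(O, V) = 7 + 4*(-6) = 7 - 24 = -17)
d(h, n) = -32 + 7*h
(-30365 + d(108, k(-12, -3))) + 32909 = (-30365 + (-32 + 7*108)) + 32909 = (-30365 + (-32 + 756)) + 32909 = (-30365 + 724) + 32909 = -29641 + 32909 = 3268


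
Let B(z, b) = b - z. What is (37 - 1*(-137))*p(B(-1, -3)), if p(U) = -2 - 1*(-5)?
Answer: 522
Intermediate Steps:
p(U) = 3 (p(U) = -2 + 5 = 3)
(37 - 1*(-137))*p(B(-1, -3)) = (37 - 1*(-137))*3 = (37 + 137)*3 = 174*3 = 522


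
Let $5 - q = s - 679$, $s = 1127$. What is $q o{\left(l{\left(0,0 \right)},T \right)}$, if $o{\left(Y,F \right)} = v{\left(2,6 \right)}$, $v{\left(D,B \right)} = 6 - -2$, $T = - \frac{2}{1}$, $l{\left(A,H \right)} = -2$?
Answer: $-3544$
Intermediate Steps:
$T = -2$ ($T = \left(-2\right) 1 = -2$)
$v{\left(D,B \right)} = 8$ ($v{\left(D,B \right)} = 6 + 2 = 8$)
$o{\left(Y,F \right)} = 8$
$q = -443$ ($q = 5 - \left(1127 - 679\right) = 5 - 448 = -443$)
$q o{\left(l{\left(0,0 \right)},T \right)} = \left(-443\right) 8 = -3544$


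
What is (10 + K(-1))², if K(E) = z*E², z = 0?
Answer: 100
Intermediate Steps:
K(E) = 0 (K(E) = 0*E² = 0)
(10 + K(-1))² = (10 + 0)² = 10² = 100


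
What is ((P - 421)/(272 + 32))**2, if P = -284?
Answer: 497025/92416 ≈ 5.3781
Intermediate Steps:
((P - 421)/(272 + 32))**2 = ((-284 - 421)/(272 + 32))**2 = (-705/304)**2 = 497025/92416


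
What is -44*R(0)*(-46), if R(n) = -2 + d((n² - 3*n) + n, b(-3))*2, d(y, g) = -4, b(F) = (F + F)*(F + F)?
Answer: -20240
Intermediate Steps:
b(F) = 4*F² (b(F) = (2*F)*(2*F) = 4*F²)
R(n) = -10 (R(n) = -2 - 4*2 = -2 - 8 = -10)
-44*R(0)*(-46) = -44*(-10)*(-46) = 440*(-46) = -20240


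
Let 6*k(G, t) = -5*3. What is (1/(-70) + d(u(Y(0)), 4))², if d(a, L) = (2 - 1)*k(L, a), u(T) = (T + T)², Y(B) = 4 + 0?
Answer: 7744/1225 ≈ 6.3216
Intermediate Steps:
Y(B) = 4
k(G, t) = -5/2 (k(G, t) = (-5*3)/6 = (⅙)*(-15) = -5/2)
u(T) = 4*T² (u(T) = (2*T)² = 4*T²)
d(a, L) = -5/2 (d(a, L) = (2 - 1)*(-5/2) = 1*(-5/2) = -5/2)
(1/(-70) + d(u(Y(0)), 4))² = (1/(-70) - 5/2)² = (-1/70 - 5/2)² = (-88/35)² = 7744/1225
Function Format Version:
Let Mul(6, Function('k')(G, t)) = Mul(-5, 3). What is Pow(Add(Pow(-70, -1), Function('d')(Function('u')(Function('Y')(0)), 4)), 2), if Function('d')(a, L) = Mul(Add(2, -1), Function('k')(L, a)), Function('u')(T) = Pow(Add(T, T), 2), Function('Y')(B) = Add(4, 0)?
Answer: Rational(7744, 1225) ≈ 6.3216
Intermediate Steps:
Function('Y')(B) = 4
Function('k')(G, t) = Rational(-5, 2) (Function('k')(G, t) = Mul(Rational(1, 6), Mul(-5, 3)) = Mul(Rational(1, 6), -15) = Rational(-5, 2))
Function('u')(T) = Mul(4, Pow(T, 2)) (Function('u')(T) = Pow(Mul(2, T), 2) = Mul(4, Pow(T, 2)))
Function('d')(a, L) = Rational(-5, 2) (Function('d')(a, L) = Mul(Add(2, -1), Rational(-5, 2)) = Mul(1, Rational(-5, 2)) = Rational(-5, 2))
Pow(Add(Pow(-70, -1), Function('d')(Function('u')(Function('Y')(0)), 4)), 2) = Pow(Add(Pow(-70, -1), Rational(-5, 2)), 2) = Pow(Add(Rational(-1, 70), Rational(-5, 2)), 2) = Pow(Rational(-88, 35), 2) = Rational(7744, 1225)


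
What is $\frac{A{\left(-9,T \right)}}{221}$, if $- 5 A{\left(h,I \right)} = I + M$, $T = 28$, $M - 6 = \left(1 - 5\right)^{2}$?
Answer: $- \frac{10}{221} \approx -0.045249$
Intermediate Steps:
$M = 22$ ($M = 6 + \left(1 - 5\right)^{2} = 6 + \left(-4\right)^{2} = 6 + 16 = 22$)
$A{\left(h,I \right)} = - \frac{22}{5} - \frac{I}{5}$ ($A{\left(h,I \right)} = - \frac{I + 22}{5} = - \frac{22 + I}{5} = - \frac{22}{5} - \frac{I}{5}$)
$\frac{A{\left(-9,T \right)}}{221} = \frac{- \frac{22}{5} - \frac{28}{5}}{221} = \left(- \frac{22}{5} - \frac{28}{5}\right) \frac{1}{221} = \left(-10\right) \frac{1}{221} = - \frac{10}{221}$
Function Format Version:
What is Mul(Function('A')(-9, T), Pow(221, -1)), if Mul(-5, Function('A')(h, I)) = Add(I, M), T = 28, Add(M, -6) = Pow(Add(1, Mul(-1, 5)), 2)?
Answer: Rational(-10, 221) ≈ -0.045249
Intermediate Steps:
M = 22 (M = Add(6, Pow(Add(1, Mul(-1, 5)), 2)) = Add(6, Pow(Add(1, -5), 2)) = Add(6, Pow(-4, 2)) = Add(6, 16) = 22)
Function('A')(h, I) = Add(Rational(-22, 5), Mul(Rational(-1, 5), I)) (Function('A')(h, I) = Mul(Rational(-1, 5), Add(I, 22)) = Mul(Rational(-1, 5), Add(22, I)) = Add(Rational(-22, 5), Mul(Rational(-1, 5), I)))
Mul(Function('A')(-9, T), Pow(221, -1)) = Mul(Add(Rational(-22, 5), Mul(Rational(-1, 5), 28)), Pow(221, -1)) = Mul(Add(Rational(-22, 5), Rational(-28, 5)), Rational(1, 221)) = Mul(-10, Rational(1, 221)) = Rational(-10, 221)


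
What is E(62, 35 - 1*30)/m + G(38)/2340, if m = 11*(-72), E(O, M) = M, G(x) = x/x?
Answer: -101/17160 ≈ -0.0058858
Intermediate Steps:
G(x) = 1
m = -792
E(62, 35 - 1*30)/m + G(38)/2340 = (35 - 1*30)/(-792) + 1/2340 = (35 - 30)*(-1/792) + 1*(1/2340) = 5*(-1/792) + 1/2340 = -5/792 + 1/2340 = -101/17160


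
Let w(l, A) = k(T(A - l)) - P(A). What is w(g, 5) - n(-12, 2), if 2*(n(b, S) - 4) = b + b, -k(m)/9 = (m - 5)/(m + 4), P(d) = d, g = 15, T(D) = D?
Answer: -39/2 ≈ -19.500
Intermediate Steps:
k(m) = -9*(-5 + m)/(4 + m) (k(m) = -9*(m - 5)/(m + 4) = -9*(-5 + m)/(4 + m))
w(l, A) = -A + 9*(5 + l - A)/(4 + A - l) (w(l, A) = 9*(5 - (A - l))/(4 + (A - l)) - A = 9*(5 + (l - A))/(4 + A - l) - A = 9*(5 + l - A)/(4 + A - l) - A = -A + 9*(5 + l - A)/(4 + A - l))
n(b, S) = 4 + b (n(b, S) = 4 + (b + b)/2 = 4 + (2*b)/2 = 4 + b)
w(g, 5) - n(-12, 2) = (45 - 9*5 + 9*15 - 1*5*(4 + 5 - 1*15))/(4 + 5 - 1*15) - (4 - 12) = (45 - 45 + 135 - 1*5*(4 + 5 - 15))/(4 + 5 - 15) - 1*(-8) = (45 - 45 + 135 - 1*5*(-6))/(-6) + 8 = -(45 - 45 + 135 + 30)/6 + 8 = -1/6*165 + 8 = -55/2 + 8 = -39/2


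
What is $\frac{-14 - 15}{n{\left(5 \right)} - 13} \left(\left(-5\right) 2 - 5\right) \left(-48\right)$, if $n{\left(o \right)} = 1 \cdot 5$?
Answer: $2610$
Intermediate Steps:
$n{\left(o \right)} = 5$
$\frac{-14 - 15}{n{\left(5 \right)} - 13} \left(\left(-5\right) 2 - 5\right) \left(-48\right) = \frac{-14 - 15}{5 - 13} \left(\left(-5\right) 2 - 5\right) \left(-48\right) = - \frac{29}{-8} \left(-10 - 5\right) \left(-48\right) = \left(-29\right) \left(- \frac{1}{8}\right) \left(-15\right) \left(-48\right) = \frac{29}{8} \left(-15\right) \left(-48\right) = \left(- \frac{435}{8}\right) \left(-48\right) = 2610$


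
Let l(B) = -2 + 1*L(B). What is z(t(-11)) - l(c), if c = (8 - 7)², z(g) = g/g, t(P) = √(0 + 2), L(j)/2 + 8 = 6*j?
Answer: 7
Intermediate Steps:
L(j) = -16 + 12*j (L(j) = -16 + 2*(6*j) = -16 + 12*j)
t(P) = √2
z(g) = 1
c = 1 (c = 1² = 1)
l(B) = -18 + 12*B (l(B) = -2 + 1*(-16 + 12*B) = -2 + (-16 + 12*B) = -18 + 12*B)
z(t(-11)) - l(c) = 1 - (-18 + 12*1) = 1 - (-18 + 12) = 1 - 1*(-6) = 1 + 6 = 7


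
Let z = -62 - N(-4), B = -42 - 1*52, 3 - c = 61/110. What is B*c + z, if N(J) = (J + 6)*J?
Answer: -15613/55 ≈ -283.87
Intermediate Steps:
c = 269/110 (c = 3 - 61/110 = 269/110 ≈ 2.4455)
B = -94 (B = -42 - 52 = -94)
N(J) = J*(6 + J) (N(J) = (6 + J)*J = J*(6 + J))
z = -54 (z = -62 - (-4)*(6 - 4) = -62 - (-4)*2 = -62 - 1*(-8) = -62 + 8 = -54)
B*c + z = -94*269/110 - 54 = -12643/55 - 54 = -15613/55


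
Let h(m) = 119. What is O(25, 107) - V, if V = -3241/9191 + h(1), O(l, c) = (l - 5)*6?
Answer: 1776/1313 ≈ 1.3526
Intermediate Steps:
O(l, c) = -30 + 6*l (O(l, c) = (-5 + l)*6 = -30 + 6*l)
V = 155784/1313 (V = -3241/9191 + 119 = -3241*1/9191 + 119 = -463/1313 + 119 = 155784/1313 ≈ 118.65)
O(25, 107) - V = (-30 + 6*25) - 1*155784/1313 = (-30 + 150) - 155784/1313 = 120 - 155784/1313 = 1776/1313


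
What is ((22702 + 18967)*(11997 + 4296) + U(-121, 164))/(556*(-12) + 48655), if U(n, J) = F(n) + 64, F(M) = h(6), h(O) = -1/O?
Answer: 4073478485/251898 ≈ 16171.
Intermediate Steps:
F(M) = -1/6
U(n, J) = 383/6 (U(n, J) = -1/6 + 64 = 383/6)
((22702 + 18967)*(11997 + 4296) + U(-121, 164))/(556*(-12) + 48655) = ((22702 + 18967)*(11997 + 4296) + 383/6)/(556*(-12) + 48655) = (41669*16293 + 383/6)/(-6672 + 48655) = (678913017 + 383/6)/41983 = (4073478485/6)*(1/41983) = 4073478485/251898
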